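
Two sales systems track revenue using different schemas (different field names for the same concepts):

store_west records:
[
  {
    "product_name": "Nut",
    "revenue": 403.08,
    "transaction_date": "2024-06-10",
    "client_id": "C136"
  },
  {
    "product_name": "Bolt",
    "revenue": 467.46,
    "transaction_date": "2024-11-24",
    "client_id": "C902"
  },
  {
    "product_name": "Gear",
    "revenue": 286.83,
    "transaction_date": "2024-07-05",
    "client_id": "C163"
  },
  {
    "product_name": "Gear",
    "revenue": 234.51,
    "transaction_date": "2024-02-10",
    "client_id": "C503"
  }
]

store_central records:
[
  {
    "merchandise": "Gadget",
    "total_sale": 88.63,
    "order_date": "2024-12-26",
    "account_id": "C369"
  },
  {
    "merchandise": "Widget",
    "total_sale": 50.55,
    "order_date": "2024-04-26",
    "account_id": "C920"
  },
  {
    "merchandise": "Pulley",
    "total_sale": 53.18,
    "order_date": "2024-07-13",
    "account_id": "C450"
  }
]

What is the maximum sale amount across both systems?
467.46

Reconcile: "revenue" (store_west) = "total_sale" (store_central) = sale amount

Maximum in store_west: 467.46
Maximum in store_central: 88.63

Overall maximum: max(467.46, 88.63) = 467.46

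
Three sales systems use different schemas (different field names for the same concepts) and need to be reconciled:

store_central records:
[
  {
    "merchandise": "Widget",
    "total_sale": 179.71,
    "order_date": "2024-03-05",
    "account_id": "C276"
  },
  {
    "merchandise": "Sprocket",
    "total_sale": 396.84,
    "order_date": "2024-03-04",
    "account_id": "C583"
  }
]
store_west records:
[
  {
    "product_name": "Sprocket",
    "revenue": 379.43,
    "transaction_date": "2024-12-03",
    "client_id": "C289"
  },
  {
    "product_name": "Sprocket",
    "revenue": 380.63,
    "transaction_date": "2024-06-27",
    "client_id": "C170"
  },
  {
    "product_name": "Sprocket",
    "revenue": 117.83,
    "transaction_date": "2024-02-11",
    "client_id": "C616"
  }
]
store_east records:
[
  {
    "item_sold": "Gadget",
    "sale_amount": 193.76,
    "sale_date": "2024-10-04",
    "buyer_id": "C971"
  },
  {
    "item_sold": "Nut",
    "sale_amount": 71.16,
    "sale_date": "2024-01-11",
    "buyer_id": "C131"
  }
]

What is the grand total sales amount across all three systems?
1719.36

Schema reconciliation - all amount fields map to sale amount:

store_central (total_sale): 576.55
store_west (revenue): 877.89
store_east (sale_amount): 264.92

Grand total: 1719.36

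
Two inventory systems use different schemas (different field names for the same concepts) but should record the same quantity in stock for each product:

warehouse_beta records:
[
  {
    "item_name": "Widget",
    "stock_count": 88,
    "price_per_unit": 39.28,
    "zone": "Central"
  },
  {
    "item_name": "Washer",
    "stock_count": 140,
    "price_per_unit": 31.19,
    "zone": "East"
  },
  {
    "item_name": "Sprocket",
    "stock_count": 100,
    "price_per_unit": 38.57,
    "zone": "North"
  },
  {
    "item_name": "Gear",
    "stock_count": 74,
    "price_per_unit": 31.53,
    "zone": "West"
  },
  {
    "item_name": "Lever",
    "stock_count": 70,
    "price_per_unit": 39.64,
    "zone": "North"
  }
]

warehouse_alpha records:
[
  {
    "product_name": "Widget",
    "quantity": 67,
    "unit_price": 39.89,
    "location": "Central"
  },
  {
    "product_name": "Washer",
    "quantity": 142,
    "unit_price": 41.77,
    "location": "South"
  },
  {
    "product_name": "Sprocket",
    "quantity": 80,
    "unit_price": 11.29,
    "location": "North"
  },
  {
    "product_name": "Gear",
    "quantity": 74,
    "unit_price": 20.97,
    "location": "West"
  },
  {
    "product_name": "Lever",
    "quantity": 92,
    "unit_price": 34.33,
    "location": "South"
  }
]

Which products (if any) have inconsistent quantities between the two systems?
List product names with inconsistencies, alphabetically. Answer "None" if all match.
Lever, Sprocket, Washer, Widget

Schema mappings:
- "item_name" (warehouse_beta) = "product_name" (warehouse_alpha) = product name
- "stock_count" (warehouse_beta) = "quantity" (warehouse_alpha) = quantity

Comparison:
  Widget: 88 vs 67 - MISMATCH
  Washer: 140 vs 142 - MISMATCH
  Sprocket: 100 vs 80 - MISMATCH
  Gear: 74 vs 74 - MATCH
  Lever: 70 vs 92 - MISMATCH

Products with inconsistencies: Lever, Sprocket, Washer, Widget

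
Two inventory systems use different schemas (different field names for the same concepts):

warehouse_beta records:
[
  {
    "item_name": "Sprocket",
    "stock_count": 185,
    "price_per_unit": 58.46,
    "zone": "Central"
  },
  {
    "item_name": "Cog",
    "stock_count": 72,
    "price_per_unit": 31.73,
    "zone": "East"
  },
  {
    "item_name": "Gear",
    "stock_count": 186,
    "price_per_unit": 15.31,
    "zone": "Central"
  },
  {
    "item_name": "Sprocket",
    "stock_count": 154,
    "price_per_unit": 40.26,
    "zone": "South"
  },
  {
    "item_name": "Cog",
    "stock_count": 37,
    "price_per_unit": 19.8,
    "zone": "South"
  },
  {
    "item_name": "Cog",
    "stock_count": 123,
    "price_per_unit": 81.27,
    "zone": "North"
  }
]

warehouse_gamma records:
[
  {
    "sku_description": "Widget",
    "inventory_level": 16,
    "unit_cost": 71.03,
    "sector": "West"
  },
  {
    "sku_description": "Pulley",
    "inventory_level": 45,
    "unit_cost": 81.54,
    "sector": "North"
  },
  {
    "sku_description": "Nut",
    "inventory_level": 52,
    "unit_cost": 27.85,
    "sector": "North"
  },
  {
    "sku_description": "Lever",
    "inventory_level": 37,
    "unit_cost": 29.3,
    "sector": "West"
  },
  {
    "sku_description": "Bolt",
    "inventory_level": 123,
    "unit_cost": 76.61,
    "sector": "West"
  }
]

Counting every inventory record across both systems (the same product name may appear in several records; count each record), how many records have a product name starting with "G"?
1

Schema mapping: "item_name" (warehouse_beta) = "sku_description" (warehouse_gamma) = product name

Records with product name starting with "G" in warehouse_beta: 1
Records with product name starting with "G" in warehouse_gamma: 0

Total: 1 + 0 = 1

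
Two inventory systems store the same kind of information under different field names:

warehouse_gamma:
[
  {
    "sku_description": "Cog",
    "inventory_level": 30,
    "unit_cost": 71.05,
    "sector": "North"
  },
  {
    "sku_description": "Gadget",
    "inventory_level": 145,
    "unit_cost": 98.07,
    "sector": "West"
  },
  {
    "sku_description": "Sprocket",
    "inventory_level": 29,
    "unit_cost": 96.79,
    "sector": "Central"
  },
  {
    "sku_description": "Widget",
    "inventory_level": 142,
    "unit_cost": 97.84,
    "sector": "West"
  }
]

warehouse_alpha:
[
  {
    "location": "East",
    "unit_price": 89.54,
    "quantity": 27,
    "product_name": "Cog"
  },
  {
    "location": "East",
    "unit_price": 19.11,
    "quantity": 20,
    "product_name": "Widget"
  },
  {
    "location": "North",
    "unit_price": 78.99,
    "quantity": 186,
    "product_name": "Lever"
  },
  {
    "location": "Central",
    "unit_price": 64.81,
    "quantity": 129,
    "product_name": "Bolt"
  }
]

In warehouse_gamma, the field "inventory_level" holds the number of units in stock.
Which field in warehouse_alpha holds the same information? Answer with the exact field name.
quantity

In warehouse_gamma, "inventory_level" holds the number of units in stock.
The fields in warehouse_alpha are: "location", "unit_price", "quantity", "product_name".
"quantity" is the match: the name refers to the same concept and its values are whole-number counts (e.g. 27, 20).
The other fields ("location", "unit_price", "product_name") hold different kinds of data.

So "inventory_level" in warehouse_gamma corresponds to "quantity" in warehouse_alpha.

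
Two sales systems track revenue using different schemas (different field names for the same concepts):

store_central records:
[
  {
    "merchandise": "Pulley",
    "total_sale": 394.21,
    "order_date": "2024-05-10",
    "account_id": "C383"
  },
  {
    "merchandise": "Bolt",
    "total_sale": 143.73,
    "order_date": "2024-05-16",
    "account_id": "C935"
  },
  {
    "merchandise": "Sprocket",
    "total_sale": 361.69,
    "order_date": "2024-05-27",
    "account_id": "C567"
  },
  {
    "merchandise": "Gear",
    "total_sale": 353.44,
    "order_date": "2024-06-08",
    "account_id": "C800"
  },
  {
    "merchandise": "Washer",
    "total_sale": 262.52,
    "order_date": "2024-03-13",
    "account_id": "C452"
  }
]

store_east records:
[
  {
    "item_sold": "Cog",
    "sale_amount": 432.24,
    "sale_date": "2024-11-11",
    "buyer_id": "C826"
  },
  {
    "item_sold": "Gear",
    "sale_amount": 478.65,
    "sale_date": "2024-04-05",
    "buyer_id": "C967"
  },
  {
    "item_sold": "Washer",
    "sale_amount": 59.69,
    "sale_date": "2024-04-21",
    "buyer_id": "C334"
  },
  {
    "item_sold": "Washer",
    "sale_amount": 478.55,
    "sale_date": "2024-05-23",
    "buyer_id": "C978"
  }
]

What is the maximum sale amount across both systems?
478.65

Reconcile: "total_sale" (store_central) = "sale_amount" (store_east) = sale amount

Maximum in store_central: 394.21
Maximum in store_east: 478.65

Overall maximum: max(394.21, 478.65) = 478.65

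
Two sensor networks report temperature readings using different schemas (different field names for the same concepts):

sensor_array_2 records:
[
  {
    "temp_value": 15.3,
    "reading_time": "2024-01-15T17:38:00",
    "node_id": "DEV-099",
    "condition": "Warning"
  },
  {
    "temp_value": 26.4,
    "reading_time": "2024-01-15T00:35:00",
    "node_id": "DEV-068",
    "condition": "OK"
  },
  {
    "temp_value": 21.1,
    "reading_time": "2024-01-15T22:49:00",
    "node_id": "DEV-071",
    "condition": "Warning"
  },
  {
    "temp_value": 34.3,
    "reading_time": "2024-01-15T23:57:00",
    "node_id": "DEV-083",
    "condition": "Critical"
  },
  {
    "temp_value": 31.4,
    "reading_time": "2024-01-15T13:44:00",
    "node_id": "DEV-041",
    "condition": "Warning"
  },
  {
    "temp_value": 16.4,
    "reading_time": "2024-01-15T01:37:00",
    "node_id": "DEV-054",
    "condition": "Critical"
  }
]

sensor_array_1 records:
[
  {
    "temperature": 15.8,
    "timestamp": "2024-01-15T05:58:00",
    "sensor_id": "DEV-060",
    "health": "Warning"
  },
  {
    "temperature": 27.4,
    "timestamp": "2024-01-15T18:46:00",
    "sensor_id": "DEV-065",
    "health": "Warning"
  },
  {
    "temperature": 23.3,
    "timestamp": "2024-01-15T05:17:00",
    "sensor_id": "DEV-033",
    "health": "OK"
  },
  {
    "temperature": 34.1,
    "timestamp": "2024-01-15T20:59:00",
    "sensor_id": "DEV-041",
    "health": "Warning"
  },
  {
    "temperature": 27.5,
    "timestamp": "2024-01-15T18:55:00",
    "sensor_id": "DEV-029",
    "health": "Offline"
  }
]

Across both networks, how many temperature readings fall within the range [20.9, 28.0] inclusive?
5

Schema mapping: "temp_value" (sensor_array_2) = "temperature" (sensor_array_1) = temperature

Readings in [20.9, 28.0] from sensor_array_2: 2
Readings in [20.9, 28.0] from sensor_array_1: 3

Total count: 2 + 3 = 5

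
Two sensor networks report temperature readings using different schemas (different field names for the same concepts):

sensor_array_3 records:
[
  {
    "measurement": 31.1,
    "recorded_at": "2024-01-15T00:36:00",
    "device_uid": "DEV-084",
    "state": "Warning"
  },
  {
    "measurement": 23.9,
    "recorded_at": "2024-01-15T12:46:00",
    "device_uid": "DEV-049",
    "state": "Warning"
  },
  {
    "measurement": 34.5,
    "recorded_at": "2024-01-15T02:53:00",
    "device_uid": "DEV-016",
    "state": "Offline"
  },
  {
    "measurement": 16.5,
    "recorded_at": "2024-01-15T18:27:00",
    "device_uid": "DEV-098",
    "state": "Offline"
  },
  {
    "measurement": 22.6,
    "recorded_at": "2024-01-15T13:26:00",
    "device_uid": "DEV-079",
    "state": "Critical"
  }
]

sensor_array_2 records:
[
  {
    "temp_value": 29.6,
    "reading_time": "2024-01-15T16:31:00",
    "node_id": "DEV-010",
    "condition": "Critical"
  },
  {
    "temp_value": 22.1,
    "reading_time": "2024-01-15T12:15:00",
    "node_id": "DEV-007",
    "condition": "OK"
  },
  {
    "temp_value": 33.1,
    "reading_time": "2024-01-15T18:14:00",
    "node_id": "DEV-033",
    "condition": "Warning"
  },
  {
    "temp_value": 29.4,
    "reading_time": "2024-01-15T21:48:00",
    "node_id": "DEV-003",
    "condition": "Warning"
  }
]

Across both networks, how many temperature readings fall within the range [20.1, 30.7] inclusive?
5

Schema mapping: "measurement" (sensor_array_3) = "temp_value" (sensor_array_2) = temperature

Readings in [20.1, 30.7] from sensor_array_3: 2
Readings in [20.1, 30.7] from sensor_array_2: 3

Total count: 2 + 3 = 5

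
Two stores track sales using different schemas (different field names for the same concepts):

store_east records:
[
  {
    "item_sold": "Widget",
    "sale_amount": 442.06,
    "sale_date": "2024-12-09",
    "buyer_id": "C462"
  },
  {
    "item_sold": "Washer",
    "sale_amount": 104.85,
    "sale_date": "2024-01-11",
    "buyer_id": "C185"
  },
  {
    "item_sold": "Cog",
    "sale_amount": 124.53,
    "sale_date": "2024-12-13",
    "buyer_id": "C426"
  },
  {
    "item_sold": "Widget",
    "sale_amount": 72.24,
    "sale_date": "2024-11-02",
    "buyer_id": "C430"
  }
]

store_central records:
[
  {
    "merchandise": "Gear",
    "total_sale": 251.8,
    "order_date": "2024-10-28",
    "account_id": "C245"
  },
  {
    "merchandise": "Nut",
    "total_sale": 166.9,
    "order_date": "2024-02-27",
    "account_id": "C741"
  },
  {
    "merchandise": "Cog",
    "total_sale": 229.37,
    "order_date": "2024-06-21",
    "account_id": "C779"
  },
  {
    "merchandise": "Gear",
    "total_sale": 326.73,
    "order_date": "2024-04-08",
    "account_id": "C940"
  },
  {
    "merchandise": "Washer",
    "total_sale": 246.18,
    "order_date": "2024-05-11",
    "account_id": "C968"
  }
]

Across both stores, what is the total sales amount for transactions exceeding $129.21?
1663.04

Schema mapping: "sale_amount" (store_east) = "total_sale" (store_central) = sale amount

Sum of sales > $129.21 in store_east: 442.06
Sum of sales > $129.21 in store_central: 1220.98

Total: 442.06 + 1220.98 = 1663.04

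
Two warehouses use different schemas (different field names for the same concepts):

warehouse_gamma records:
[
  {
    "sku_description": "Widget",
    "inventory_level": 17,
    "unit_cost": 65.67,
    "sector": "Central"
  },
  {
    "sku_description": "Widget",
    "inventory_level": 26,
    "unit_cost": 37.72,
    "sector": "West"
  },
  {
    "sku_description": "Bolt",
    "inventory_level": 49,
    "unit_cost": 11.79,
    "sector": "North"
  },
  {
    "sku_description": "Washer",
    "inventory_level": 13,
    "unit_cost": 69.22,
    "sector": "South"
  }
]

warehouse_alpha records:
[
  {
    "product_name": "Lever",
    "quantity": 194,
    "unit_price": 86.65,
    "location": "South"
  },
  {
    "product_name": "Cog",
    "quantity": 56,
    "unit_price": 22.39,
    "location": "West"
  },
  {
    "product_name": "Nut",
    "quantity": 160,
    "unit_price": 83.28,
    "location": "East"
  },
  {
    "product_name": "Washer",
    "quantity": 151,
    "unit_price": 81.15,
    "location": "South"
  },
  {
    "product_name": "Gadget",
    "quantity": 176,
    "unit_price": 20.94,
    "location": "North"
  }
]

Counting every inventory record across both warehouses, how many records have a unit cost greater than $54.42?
5

Schema mapping: "unit_cost" (warehouse_gamma) = "unit_price" (warehouse_alpha) = unit cost

Records > $54.42 in warehouse_gamma: 2
Records > $54.42 in warehouse_alpha: 3

Total count: 2 + 3 = 5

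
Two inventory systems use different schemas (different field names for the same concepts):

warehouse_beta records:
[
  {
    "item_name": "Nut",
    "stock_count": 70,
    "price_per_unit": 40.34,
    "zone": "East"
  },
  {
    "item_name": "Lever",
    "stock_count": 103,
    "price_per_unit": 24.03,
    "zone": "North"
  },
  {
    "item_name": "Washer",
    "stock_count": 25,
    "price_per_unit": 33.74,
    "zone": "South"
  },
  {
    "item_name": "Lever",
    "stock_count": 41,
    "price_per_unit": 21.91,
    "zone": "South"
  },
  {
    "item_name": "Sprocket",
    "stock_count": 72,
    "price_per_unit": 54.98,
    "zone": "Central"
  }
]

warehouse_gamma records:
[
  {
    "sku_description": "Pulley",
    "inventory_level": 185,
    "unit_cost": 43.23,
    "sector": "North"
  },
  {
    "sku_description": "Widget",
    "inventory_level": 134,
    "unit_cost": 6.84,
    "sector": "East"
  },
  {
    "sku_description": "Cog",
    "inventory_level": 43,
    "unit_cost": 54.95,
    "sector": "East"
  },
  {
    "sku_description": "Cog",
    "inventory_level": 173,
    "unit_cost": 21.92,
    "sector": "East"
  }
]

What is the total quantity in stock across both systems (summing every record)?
846

To reconcile these schemas, identify the field holding the quantity in stock in each system:
1. In warehouse_beta it is "stock_count"
2. In warehouse_gamma it is "inventory_level"

From warehouse_beta: 70 + 103 + 25 + 41 + 72 = 311
From warehouse_gamma: 185 + 134 + 43 + 173 = 535

Total: 311 + 535 = 846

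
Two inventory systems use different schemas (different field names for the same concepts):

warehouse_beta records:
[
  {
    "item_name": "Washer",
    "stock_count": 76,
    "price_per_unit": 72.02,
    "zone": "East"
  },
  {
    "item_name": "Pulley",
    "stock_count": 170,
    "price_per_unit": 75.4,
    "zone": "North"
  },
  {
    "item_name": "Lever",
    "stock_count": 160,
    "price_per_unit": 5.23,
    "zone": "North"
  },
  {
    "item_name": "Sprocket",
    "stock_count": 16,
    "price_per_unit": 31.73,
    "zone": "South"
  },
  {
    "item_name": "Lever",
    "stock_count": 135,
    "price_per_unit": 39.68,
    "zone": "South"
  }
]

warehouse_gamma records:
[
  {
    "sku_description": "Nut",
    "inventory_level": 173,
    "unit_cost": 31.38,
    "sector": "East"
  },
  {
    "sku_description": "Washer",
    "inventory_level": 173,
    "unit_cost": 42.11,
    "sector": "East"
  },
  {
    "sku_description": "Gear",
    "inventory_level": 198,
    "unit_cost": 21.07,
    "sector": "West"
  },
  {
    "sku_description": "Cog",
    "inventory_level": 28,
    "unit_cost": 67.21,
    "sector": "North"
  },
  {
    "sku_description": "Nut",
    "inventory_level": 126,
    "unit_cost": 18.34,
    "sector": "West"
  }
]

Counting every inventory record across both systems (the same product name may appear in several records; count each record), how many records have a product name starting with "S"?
1

Schema mapping: "item_name" (warehouse_beta) = "sku_description" (warehouse_gamma) = product name

Records with product name starting with "S" in warehouse_beta: 1
Records with product name starting with "S" in warehouse_gamma: 0

Total: 1 + 0 = 1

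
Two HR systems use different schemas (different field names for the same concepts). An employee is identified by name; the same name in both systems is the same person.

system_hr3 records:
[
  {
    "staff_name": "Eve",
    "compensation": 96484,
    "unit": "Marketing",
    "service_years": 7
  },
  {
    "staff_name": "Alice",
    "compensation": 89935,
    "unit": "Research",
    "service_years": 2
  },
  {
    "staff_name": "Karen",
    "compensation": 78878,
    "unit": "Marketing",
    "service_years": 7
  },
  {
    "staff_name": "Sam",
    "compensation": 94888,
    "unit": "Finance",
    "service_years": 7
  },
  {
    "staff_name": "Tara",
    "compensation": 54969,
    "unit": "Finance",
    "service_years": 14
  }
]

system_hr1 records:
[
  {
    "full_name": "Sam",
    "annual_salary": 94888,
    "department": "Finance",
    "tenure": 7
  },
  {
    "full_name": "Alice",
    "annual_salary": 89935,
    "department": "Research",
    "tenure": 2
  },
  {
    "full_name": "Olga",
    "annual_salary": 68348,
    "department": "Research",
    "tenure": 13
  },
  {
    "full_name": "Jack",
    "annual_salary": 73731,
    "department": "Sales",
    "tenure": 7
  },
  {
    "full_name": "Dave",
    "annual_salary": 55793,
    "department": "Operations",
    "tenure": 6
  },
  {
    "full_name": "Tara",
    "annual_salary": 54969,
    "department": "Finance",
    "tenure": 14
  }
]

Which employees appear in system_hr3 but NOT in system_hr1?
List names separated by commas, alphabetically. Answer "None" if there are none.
Eve, Karen

Schema mapping: "staff_name" (system_hr3) = "full_name" (system_hr1) = employee name

Names in system_hr3: ['Alice', 'Eve', 'Karen', 'Sam', 'Tara']
Names in system_hr1: ['Alice', 'Dave', 'Jack', 'Olga', 'Sam', 'Tara']

In system_hr3 but not system_hr1: ['Eve', 'Karen']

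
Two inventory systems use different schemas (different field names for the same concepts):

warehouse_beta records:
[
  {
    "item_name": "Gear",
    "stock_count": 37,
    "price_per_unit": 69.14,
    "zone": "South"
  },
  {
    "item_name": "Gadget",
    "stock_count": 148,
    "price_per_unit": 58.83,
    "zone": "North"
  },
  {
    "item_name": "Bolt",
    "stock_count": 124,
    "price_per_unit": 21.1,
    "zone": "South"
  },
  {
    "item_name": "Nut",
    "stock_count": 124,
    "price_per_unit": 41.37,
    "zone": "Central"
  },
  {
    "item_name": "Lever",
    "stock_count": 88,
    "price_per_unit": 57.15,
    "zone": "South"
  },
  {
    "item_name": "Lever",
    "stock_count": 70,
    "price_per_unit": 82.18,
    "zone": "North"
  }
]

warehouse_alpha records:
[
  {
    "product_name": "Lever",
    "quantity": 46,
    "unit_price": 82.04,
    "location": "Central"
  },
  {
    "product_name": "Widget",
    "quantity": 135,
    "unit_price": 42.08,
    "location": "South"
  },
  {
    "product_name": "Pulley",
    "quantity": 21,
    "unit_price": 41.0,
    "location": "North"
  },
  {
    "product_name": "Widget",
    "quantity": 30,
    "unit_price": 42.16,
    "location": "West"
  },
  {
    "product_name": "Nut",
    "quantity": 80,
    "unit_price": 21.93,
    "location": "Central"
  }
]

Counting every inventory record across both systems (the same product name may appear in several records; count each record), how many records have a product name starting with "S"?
0

Schema mapping: "item_name" (warehouse_beta) = "product_name" (warehouse_alpha) = product name

Records with product name starting with "S" in warehouse_beta: 0
Records with product name starting with "S" in warehouse_alpha: 0

Total: 0 + 0 = 0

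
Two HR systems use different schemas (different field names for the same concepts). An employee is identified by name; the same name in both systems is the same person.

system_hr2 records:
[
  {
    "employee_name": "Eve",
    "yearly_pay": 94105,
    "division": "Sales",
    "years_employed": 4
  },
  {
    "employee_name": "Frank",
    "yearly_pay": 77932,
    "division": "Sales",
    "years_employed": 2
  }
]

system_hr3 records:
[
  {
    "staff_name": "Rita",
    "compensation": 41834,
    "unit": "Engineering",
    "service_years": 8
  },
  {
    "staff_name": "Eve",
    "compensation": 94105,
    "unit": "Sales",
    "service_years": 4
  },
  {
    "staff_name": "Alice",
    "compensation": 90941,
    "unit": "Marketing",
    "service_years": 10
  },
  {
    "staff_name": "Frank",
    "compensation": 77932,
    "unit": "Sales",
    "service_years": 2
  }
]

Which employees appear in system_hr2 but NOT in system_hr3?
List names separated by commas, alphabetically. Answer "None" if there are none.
None

Schema mapping: "employee_name" (system_hr2) = "staff_name" (system_hr3) = employee name

Names in system_hr2: ['Eve', 'Frank']
Names in system_hr3: ['Alice', 'Eve', 'Frank', 'Rita']

In system_hr2 but not system_hr3: None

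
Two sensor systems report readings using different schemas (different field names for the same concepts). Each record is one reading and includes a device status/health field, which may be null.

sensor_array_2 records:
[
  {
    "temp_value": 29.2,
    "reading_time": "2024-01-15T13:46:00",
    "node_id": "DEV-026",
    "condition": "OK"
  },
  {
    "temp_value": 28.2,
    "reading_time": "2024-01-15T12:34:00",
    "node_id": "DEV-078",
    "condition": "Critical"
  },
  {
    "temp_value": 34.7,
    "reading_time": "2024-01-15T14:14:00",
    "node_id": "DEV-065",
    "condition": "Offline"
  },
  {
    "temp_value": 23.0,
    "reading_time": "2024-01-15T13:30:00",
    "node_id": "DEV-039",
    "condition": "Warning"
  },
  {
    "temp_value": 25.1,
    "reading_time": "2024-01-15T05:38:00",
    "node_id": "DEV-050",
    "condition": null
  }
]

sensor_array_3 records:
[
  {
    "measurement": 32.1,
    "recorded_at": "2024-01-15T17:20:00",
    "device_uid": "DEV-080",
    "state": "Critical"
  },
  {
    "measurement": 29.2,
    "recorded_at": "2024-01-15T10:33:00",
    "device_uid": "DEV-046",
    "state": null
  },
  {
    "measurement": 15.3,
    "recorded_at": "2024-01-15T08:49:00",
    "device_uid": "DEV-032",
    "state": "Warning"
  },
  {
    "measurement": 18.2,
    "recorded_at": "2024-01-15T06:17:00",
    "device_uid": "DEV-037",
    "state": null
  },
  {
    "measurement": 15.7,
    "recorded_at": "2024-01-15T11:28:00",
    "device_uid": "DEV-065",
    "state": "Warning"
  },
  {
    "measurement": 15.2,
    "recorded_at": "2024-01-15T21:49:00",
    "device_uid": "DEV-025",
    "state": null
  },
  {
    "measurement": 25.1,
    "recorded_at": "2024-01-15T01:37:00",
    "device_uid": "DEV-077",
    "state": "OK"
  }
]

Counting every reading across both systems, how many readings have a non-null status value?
8

Schema mapping: "condition" (sensor_array_2) = "state" (sensor_array_3) = status

Non-null in sensor_array_2: 4
Non-null in sensor_array_3: 4

Total non-null: 4 + 4 = 8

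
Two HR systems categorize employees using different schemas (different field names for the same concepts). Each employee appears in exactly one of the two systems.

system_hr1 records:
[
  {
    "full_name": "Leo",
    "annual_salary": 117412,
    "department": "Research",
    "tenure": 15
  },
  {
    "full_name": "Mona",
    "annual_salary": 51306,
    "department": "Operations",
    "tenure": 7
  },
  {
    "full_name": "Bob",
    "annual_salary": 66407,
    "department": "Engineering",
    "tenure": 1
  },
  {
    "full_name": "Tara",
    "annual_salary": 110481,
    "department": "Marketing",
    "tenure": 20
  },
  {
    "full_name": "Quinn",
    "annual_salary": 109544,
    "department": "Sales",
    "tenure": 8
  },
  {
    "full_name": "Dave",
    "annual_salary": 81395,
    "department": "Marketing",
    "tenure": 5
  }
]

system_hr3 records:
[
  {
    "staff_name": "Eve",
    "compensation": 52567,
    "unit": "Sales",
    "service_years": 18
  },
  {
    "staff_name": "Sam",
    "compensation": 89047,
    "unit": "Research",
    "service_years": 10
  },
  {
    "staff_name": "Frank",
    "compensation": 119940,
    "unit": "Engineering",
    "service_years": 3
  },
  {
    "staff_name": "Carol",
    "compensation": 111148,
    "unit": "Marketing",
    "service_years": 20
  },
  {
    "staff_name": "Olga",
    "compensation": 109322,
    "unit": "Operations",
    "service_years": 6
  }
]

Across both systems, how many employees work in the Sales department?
2

Schema mapping: "department" (system_hr1) = "unit" (system_hr3) = department

Sales employees in system_hr1: 1
Sales employees in system_hr3: 1

Total in Sales: 1 + 1 = 2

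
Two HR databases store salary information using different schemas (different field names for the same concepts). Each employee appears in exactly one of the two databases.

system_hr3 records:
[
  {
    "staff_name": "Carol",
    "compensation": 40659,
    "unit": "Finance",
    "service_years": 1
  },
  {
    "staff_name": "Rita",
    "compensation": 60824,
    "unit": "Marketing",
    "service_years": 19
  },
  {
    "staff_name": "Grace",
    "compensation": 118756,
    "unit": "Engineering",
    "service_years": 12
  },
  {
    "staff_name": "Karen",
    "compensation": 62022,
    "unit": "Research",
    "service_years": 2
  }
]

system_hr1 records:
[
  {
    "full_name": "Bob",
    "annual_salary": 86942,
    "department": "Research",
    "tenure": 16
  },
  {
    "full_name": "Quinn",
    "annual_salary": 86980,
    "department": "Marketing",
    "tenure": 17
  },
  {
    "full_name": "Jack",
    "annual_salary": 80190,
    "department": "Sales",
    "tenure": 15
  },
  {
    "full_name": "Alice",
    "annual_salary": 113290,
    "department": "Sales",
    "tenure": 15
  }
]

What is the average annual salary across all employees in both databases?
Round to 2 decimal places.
81207.88

Schema mapping: "compensation" (system_hr3) = "annual_salary" (system_hr1) = annual salary

All salaries: [40659, 60824, 118756, 62022, 86942, 86980, 80190, 113290]
Sum: 649663
Count: 8
Average: 649663 / 8 = 81207.88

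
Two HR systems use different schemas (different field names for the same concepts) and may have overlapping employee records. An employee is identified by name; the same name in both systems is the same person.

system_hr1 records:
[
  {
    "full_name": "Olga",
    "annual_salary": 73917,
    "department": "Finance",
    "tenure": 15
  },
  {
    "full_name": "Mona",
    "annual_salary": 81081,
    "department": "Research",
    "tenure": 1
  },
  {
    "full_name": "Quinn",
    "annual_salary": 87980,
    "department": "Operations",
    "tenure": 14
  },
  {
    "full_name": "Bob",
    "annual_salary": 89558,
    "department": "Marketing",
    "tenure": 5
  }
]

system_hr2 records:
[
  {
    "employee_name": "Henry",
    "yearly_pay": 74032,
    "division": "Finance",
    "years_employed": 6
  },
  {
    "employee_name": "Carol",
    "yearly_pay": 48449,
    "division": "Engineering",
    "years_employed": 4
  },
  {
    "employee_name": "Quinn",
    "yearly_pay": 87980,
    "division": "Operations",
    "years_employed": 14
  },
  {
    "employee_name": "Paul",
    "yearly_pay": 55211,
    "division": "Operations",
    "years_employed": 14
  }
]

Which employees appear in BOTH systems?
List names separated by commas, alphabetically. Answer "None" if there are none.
Quinn

Schema mapping: "full_name" (system_hr1) = "employee_name" (system_hr2) = employee name

Names in system_hr1: ['Bob', 'Mona', 'Olga', 'Quinn']
Names in system_hr2: ['Carol', 'Henry', 'Paul', 'Quinn']

Intersection: ['Quinn']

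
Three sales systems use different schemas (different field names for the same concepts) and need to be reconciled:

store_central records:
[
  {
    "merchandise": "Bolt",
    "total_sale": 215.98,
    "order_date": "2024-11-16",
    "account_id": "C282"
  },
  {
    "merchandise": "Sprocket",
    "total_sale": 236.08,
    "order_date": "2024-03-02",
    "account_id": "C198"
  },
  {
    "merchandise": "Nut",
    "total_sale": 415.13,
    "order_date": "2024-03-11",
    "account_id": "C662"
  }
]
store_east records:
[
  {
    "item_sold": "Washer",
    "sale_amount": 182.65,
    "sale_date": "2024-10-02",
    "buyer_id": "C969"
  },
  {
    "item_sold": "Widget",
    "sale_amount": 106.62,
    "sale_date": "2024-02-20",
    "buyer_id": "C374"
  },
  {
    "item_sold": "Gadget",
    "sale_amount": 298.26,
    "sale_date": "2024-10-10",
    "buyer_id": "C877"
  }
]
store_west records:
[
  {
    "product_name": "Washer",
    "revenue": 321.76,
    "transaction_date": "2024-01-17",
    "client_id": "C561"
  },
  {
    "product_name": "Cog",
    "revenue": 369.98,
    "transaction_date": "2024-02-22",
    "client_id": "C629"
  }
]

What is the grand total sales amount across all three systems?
2146.46

Schema reconciliation - all amount fields map to sale amount:

store_central (total_sale): 867.19
store_east (sale_amount): 587.53
store_west (revenue): 691.74

Grand total: 2146.46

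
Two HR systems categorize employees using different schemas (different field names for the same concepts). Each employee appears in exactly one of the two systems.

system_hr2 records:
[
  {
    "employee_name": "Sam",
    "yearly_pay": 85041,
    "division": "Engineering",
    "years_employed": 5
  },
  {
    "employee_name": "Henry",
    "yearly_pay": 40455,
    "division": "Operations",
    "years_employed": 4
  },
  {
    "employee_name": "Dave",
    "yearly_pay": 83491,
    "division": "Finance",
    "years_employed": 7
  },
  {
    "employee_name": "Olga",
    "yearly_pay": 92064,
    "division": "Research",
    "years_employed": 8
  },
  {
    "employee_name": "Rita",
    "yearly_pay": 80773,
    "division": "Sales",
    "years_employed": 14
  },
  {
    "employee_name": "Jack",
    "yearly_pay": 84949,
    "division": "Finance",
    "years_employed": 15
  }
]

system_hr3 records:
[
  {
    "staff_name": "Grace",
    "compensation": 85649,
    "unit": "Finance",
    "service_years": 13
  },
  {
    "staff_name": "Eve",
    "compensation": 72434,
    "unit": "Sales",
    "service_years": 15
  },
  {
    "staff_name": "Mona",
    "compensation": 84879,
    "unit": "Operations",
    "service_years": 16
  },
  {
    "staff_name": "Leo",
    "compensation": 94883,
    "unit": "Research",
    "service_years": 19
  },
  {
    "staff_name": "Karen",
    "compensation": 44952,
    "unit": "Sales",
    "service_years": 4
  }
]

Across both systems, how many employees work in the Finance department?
3

Schema mapping: "division" (system_hr2) = "unit" (system_hr3) = department

Finance employees in system_hr2: 2
Finance employees in system_hr3: 1

Total in Finance: 2 + 1 = 3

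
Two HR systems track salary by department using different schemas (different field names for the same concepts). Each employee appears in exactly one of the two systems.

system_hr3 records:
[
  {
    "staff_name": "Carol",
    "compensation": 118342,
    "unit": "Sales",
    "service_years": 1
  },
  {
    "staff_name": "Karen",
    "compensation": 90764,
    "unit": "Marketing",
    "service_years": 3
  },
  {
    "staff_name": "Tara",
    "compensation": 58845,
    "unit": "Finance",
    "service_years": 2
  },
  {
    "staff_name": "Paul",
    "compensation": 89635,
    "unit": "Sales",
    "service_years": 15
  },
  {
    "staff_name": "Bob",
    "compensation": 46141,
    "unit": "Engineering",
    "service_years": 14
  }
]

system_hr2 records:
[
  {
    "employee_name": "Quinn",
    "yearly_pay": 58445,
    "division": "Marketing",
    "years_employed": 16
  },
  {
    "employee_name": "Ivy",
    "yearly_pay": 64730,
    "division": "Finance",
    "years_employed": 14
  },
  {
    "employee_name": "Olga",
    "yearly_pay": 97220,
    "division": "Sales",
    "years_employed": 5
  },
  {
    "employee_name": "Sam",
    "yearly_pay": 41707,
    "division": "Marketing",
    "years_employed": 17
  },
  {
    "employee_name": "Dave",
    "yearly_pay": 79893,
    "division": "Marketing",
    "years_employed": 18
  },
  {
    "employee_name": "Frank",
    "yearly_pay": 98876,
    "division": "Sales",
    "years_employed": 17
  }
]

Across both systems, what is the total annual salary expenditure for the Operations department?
0

Schema mappings:
- "unit" (system_hr3) = "division" (system_hr2) = department
- "compensation" (system_hr3) = "yearly_pay" (system_hr2) = salary

Operations salaries from system_hr3: 0
Operations salaries from system_hr2: 0

Total: 0 + 0 = 0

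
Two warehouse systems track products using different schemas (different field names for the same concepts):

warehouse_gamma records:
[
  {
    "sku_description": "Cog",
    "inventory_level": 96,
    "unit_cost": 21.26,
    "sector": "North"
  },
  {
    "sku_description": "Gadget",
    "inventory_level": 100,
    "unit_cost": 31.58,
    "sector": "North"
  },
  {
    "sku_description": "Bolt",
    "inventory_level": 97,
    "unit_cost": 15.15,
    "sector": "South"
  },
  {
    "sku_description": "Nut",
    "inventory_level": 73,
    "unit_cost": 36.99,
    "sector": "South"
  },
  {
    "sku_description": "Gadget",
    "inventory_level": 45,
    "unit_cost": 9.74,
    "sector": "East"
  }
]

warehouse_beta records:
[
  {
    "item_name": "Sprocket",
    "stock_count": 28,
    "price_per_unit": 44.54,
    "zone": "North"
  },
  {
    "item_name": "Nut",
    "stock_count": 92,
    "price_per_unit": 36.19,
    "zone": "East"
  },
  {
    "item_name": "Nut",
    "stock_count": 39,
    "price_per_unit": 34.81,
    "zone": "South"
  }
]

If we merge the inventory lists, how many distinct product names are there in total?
5

Schema mapping: "sku_description" (warehouse_gamma) = "item_name" (warehouse_beta) = product name

Products in warehouse_gamma: ['Bolt', 'Cog', 'Gadget', 'Nut']
Products in warehouse_beta: ['Nut', 'Sprocket']

Union (unique products): ['Bolt', 'Cog', 'Gadget', 'Nut', 'Sprocket']
Count: 5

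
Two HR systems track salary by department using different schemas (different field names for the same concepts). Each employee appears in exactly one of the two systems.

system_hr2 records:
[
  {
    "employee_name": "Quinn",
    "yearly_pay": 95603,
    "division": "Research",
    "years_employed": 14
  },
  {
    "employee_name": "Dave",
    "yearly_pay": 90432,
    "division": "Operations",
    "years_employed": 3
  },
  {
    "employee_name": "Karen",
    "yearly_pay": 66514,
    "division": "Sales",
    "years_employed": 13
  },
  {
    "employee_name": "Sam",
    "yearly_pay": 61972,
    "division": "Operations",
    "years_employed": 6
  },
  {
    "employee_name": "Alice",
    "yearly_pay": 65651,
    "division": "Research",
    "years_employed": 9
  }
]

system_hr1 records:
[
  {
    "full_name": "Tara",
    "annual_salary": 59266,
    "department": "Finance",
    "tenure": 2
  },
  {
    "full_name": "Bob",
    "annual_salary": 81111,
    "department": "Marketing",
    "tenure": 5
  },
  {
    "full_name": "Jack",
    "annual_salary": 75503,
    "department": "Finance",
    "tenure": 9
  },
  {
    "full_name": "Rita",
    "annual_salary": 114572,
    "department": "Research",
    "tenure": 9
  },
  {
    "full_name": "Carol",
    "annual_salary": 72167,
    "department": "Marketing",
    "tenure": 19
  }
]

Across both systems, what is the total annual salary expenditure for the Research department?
275826

Schema mappings:
- "division" (system_hr2) = "department" (system_hr1) = department
- "yearly_pay" (system_hr2) = "annual_salary" (system_hr1) = salary

Research salaries from system_hr2: 161254
Research salaries from system_hr1: 114572

Total: 161254 + 114572 = 275826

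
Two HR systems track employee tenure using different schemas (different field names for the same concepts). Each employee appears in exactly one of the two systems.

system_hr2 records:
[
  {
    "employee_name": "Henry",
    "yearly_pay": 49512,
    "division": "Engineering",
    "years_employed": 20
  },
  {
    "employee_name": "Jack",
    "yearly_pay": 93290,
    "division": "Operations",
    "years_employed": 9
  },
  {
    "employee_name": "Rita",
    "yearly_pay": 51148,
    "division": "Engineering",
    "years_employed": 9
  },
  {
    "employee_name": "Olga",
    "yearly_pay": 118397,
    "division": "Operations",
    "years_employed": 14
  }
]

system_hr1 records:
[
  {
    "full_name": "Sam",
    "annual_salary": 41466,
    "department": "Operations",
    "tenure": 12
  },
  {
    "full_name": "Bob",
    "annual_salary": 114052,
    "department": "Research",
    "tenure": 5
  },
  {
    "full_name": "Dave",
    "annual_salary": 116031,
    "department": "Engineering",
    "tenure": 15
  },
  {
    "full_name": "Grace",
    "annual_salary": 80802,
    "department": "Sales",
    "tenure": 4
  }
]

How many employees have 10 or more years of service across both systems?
4

Reconcile schemas: "years_employed" (system_hr2) = "tenure" (system_hr1) = years of service

From system_hr2: 2 employees with >= 10 years
From system_hr1: 2 employees with >= 10 years

Total: 2 + 2 = 4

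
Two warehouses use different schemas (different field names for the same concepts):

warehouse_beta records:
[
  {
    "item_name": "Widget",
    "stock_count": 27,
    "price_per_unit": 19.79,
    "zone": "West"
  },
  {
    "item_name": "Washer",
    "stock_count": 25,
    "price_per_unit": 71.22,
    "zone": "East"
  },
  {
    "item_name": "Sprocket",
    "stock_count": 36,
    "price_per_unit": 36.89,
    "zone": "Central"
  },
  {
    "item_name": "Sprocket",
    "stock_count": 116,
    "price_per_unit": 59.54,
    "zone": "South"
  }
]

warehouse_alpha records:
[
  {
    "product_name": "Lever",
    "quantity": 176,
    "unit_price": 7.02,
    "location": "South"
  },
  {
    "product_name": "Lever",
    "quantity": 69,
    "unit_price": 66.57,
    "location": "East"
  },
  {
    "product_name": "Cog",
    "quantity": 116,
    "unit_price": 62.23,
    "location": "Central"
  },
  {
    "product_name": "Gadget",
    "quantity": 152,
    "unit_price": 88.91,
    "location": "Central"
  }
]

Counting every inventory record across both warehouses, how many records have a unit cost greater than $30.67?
6

Schema mapping: "price_per_unit" (warehouse_beta) = "unit_price" (warehouse_alpha) = unit cost

Records > $30.67 in warehouse_beta: 3
Records > $30.67 in warehouse_alpha: 3

Total count: 3 + 3 = 6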